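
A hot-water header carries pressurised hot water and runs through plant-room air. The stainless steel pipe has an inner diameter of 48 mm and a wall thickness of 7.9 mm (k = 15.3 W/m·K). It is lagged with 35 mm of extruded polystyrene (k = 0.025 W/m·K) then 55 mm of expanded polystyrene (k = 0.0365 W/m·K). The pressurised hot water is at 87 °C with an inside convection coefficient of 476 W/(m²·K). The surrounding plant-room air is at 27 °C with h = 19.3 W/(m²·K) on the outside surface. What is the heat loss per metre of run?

Radial resistances (cylindrical: R_cond = ln(r_o/r_i)/(2πkL), R_conv = 1/(h·2πrL)):
R_inner film = 1/(h_i·2πr₁L) = 1/(476×2π×0.024×1) = 0.01393 K/W
R_stainless steel pipe wall = ln(31.9/24)/(2π×15.3×1) = 0.00296 K/W
R_extruded polystyrene = ln(66.9/31.9)/(2π×0.025×1) = 4.715 K/W
R_expanded polystyrene = ln(121.9/66.9)/(2π×0.0365×1) = 2.616 K/W
R_outer film = 1/(h_o·2πr_oL) = 1/(19.3×2π×0.1219×1) = 0.06765 K/W
R_total = 7.416 K/W
Q = ΔT/R_total = 60/7.416

q′ ≈ 8.09 W/m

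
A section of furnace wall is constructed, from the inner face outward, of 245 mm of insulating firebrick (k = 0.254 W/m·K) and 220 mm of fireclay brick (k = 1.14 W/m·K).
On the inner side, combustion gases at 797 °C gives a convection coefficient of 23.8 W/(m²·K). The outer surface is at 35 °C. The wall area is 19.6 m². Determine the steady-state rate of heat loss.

Q ≈ 12500 W

Treating each layer as a thermal resistance in series:
R_inner film = 1/(h_i·A) = 1/(23.8×19.6) = 0.002144 K/W
R_insulating firebrick = L/(kA) = 0.245/(0.254×19.6) = 0.04921 K/W
R_fireclay brick = L/(kA) = 0.22/(1.14×19.6) = 0.009846 K/W
R_total = 0.0612 K/W
Q = ΔT / R_total = 762 / 0.0612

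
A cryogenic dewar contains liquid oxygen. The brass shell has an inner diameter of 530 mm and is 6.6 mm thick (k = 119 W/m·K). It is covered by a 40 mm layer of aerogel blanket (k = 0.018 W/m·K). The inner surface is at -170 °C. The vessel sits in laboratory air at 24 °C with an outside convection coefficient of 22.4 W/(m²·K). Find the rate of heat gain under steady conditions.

For a spherical shell R = (1/r₁ − 1/r₂)/(4πk); film R = 1/(h·4πr²). In series:
R_brass shell = (1/0.265 − 1/0.2716)/(4π×119) = 6.132×10^-5 K/W
R_aerogel blanket = (1/0.2716 − 1/0.3116)/(4π×0.018) = 2.09 K/W
R_outer film = 1/(h·4πr_o²) = 1/(22.4×4π×0.3116²) = 0.03659 K/W
R_total = 2.126 K/W
Q = ΔT/R_total = 194/2.126

Q ≈ 91.2 W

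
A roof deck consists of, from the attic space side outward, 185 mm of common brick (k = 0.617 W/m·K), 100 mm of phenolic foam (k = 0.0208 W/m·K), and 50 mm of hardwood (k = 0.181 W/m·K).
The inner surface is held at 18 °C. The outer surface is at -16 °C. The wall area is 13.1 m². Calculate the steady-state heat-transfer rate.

Series thermal resistances:
R_common brick = L/(kA) = 0.185/(0.617×13.1) = 0.02289 K/W
R_phenolic foam = L/(kA) = 0.1/(0.0208×13.1) = 0.367 K/W
R_hardwood = L/(kA) = 0.05/(0.181×13.1) = 0.02109 K/W
R_total = 0.411 K/W
Q = ΔT / R_total = 34 / 0.411

Q ≈ 82.7 W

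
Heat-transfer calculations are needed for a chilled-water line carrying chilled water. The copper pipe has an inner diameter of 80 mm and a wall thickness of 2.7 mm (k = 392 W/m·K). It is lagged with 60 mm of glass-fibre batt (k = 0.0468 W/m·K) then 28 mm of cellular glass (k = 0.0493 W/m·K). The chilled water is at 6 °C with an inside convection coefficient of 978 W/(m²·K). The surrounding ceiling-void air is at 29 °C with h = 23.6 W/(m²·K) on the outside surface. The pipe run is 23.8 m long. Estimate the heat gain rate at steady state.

Per-layer cylindrical resistances, series-summed:
R_inner film = 1/(h_i·2πr₁L) = 1/(978×2π×0.04×23.8) = 1.709×10^-4 K/W
R_copper pipe wall = ln(42.7/40)/(2π×392×23.8) = 1.114×10^-6 K/W
R_glass-fibre batt = ln(102.7/42.7)/(2π×0.0468×23.8) = 0.1254 K/W
R_cellular glass = ln(130.7/102.7)/(2π×0.0493×23.8) = 0.0327 K/W
R_outer film = 1/(h_o·2πr_oL) = 1/(23.6×2π×0.1307×23.8) = 0.002168 K/W
R_total = 0.1604 K/W
Q = ΔT/R_total = 23/0.1604

Q ≈ 143 W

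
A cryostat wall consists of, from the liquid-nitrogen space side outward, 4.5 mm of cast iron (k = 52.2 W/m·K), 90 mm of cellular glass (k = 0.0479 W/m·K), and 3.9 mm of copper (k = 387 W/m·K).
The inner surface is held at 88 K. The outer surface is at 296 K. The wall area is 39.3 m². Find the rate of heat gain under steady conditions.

Q ≈ 4350 W

Treating each layer as a thermal resistance in series:
R_cast iron = L/(kA) = 0.0045/(52.2×39.3) = 2.194×10^-6 K/W
R_cellular glass = L/(kA) = 0.09/(0.0479×39.3) = 0.04781 K/W
R_copper = L/(kA) = 0.0039/(387×39.3) = 2.564×10^-7 K/W
R_total = 0.04781 K/W
Q = ΔT / R_total = 208 / 0.04781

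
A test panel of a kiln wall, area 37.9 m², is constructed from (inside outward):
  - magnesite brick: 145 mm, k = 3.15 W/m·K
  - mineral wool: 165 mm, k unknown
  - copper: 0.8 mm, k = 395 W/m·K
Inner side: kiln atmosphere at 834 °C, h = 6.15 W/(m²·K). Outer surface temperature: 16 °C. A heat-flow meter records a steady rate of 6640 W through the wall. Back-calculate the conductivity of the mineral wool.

Thermal resistances in series:
R_inner film = 1/(h_i·A) = 1/(6.15×37.9) = 0.00429 K/W
R_magnesite brick = L/(kA) = 0.145/(3.15×37.9) = 0.001215 K/W
R_copper = L/(kA) = 0.0008/(395×37.9) = 5.344×10^-8 K/W
Sum of known resistances R_other = 0.005505 K/W
Total R = ΔT/Q = 818/6640 = 0.1232 K/W
R_mineral wool = R_total − R_other = 0.1177 K/W
k = L/(R·A) = 0.165/(0.1177×37.9)

k ≈ 0.037 W/(m·K)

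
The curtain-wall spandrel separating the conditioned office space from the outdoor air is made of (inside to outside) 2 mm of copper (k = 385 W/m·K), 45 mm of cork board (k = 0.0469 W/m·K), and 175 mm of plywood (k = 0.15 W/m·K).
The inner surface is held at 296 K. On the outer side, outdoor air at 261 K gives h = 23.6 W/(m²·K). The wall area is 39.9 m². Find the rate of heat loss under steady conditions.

Treating each layer as a thermal resistance in series:
R_copper = L/(kA) = 0.002/(385×39.9) = 1.302×10^-7 K/W
R_cork board = L/(kA) = 0.045/(0.0469×39.9) = 0.02405 K/W
R_plywood = L/(kA) = 0.175/(0.15×39.9) = 0.02924 K/W
R_outer film = 1/(h_o·A) = 1/(23.6×39.9) = 0.001062 K/W
R_total = 0.05435 K/W
Q = ΔT / R_total = 35 / 0.05435

Q ≈ 644 W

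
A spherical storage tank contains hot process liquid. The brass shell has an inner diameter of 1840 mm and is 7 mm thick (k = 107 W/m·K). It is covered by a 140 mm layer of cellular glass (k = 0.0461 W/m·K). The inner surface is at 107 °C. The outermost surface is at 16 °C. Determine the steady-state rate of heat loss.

Each spherical layer contributes R = (1/r_i − 1/r_o)/(4πk):
R_brass shell = (1/0.92 − 1/0.927)/(4π×107) = 6.104×10^-6 K/W
R_cellular glass = (1/0.927 − 1/1.067)/(4π×0.0461) = 0.2443 K/W
R_total = 0.2443 K/W
Q = ΔT/R_total = 91/0.2443

Q ≈ 372 W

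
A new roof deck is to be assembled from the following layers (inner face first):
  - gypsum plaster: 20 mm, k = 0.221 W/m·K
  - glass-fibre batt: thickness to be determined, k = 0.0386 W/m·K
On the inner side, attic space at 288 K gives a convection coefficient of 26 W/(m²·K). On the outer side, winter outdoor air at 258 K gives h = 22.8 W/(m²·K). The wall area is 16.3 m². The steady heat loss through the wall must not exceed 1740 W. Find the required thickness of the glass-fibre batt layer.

Series thermal resistances:
R_inner film = 1/(h_i·A) = 1/(26×16.3) = 0.00236 K/W
R_gypsum plaster = L/(kA) = 0.02/(0.221×16.3) = 0.005552 K/W
R_outer film = 1/(h_o·A) = 1/(22.8×16.3) = 0.002691 K/W
Sum of the known resistances R_other = 0.0106 K/W
Required total resistance R_tot = ΔT/Q_allow = 30/1740 = 0.01724 K/W
R_glass-fibre batt = R_tot − R_other = 0.006639 K/W
L = R·k·A = 0.006639×0.0386×16.3

L ≈ 4.18 mm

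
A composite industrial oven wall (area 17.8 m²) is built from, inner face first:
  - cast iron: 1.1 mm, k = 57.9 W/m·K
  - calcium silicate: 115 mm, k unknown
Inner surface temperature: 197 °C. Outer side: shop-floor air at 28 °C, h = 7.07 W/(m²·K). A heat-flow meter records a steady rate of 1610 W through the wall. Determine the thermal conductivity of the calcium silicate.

k ≈ 0.0666 W/(m·K)

Thermal resistances in series:
R_cast iron = L/(kA) = 0.0011/(57.9×17.8) = 1.067×10^-6 K/W
R_outer film = 1/(h_o·A) = 1/(7.07×17.8) = 0.007946 K/W
Sum of known resistances R_other = 0.007947 K/W
Total R = ΔT/Q = 169/1610 = 0.105 K/W
R_calcium silicate = R_total − R_other = 0.09702 K/W
k = L/(R·A) = 0.115/(0.09702×17.8)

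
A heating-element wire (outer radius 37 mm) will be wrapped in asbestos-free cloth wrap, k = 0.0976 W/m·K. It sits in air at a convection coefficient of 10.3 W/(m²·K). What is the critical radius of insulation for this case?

r_cr ≈ 9.48 mm

For a cylinder r_cr = k/h = 0.0976/10.3
r_cr = 9.48 mm; since the bare radius (37 mm) is above r_cr, any added insulation will reduce heat loss.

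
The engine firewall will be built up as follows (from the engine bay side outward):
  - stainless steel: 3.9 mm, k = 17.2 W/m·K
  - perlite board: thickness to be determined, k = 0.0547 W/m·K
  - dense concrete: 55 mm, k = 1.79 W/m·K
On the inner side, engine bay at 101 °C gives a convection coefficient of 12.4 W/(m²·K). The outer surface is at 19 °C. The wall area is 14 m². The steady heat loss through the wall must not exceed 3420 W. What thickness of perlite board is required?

L ≈ 12.3 mm

Thermal resistances in series:
R_inner film = 1/(h_i·A) = 1/(12.4×14) = 0.00576 K/W
R_stainless steel = L/(kA) = 0.0039/(17.2×14) = 1.62×10^-5 K/W
R_dense concrete = L/(kA) = 0.055/(1.79×14) = 0.002195 K/W
Sum of the known resistances R_other = 0.007971 K/W
Required total resistance R_tot = ΔT/Q_allow = 82/3420 = 0.02398 K/W
R_perlite board = R_tot − R_other = 0.01601 K/W
L = R·k·A = 0.01601×0.0547×14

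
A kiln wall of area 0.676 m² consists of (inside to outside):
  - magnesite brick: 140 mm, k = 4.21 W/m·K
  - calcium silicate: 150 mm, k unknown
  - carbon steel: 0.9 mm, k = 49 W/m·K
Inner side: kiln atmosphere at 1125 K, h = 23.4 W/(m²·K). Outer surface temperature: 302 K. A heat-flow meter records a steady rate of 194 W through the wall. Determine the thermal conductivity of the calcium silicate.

k ≈ 0.0537 W/(m·K)

Thermal resistances in series:
R_inner film = 1/(h_i·A) = 1/(23.4×0.676) = 0.06322 K/W
R_magnesite brick = L/(kA) = 0.14/(4.21×0.676) = 0.04919 K/W
R_carbon steel = L/(kA) = 0.0009/(49×0.676) = 2.717×10^-5 K/W
Sum of known resistances R_other = 0.1124 K/W
Total R = ΔT/Q = 823/194 = 4.242 K/W
R_calcium silicate = R_total − R_other = 4.13 K/W
k = L/(R·A) = 0.15/(4.13×0.676)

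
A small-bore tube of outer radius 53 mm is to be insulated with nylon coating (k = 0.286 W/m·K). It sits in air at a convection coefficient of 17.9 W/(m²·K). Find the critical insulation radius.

r_cr ≈ 16 mm

For a cylinder r_cr = k/h = 0.286/17.9
r_cr = 16 mm; since the bare radius (53 mm) is above r_cr, any added insulation will reduce heat loss.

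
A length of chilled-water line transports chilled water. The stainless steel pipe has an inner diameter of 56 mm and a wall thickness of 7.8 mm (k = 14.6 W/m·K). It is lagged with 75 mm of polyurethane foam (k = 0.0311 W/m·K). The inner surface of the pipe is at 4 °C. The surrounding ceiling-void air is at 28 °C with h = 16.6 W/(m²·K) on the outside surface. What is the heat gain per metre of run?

q′ ≈ 4.09 W/m

Treating each annulus and film as a series resistance:
R_stainless steel pipe wall = ln(35.8/28)/(2π×14.6×1) = 0.002679 K/W
R_polyurethane foam = ln(110.8/35.8)/(2π×0.0311×1) = 5.782 K/W
R_outer film = 1/(h_o·2πr_oL) = 1/(16.6×2π×0.1108×1) = 0.08653 K/W
R_total = 5.871 K/W
Q = ΔT/R_total = 24/5.871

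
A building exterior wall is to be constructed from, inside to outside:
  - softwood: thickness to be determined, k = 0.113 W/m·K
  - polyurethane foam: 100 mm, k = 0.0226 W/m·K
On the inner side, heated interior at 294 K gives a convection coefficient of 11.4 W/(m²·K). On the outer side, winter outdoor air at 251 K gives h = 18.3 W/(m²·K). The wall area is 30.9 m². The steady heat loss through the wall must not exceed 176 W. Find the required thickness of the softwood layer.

L ≈ 337 mm

Treating each layer as a thermal resistance in series:
R_inner film = 1/(h_i·A) = 1/(11.4×30.9) = 0.002839 K/W
R_polyurethane foam = L/(kA) = 0.1/(0.0226×30.9) = 0.1432 K/W
R_outer film = 1/(h_o·A) = 1/(18.3×30.9) = 0.001768 K/W
Sum of the known resistances R_other = 0.1478 K/W
Required total resistance R_tot = ΔT/Q_allow = 43/176 = 0.2443 K/W
R_softwood = R_tot − R_other = 0.09651 K/W
L = R·k·A = 0.09651×0.113×30.9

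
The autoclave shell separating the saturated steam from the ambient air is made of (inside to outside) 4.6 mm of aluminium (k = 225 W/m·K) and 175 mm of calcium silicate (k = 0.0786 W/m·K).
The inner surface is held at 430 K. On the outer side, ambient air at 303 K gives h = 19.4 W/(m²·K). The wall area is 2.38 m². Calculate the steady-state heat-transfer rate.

Thermal resistances in series:
R_aluminium = L/(kA) = 0.0046/(225×2.38) = 8.59×10^-6 K/W
R_calcium silicate = L/(kA) = 0.175/(0.0786×2.38) = 0.9355 K/W
R_outer film = 1/(h_o·A) = 1/(19.4×2.38) = 0.02166 K/W
R_total = 0.9572 K/W
Q = ΔT / R_total = 127 / 0.9572

Q ≈ 133 W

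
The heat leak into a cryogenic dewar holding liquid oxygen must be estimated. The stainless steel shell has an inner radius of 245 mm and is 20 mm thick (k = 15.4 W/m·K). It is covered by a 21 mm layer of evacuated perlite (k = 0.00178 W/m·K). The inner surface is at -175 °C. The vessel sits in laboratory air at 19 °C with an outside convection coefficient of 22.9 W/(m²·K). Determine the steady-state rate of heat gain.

Q ≈ 15.6 W

Spherical conduction: R = (1/r_in − 1/r_out)/(4πk) per layer; series-sum.
R_stainless steel shell = (1/0.245 − 1/0.265)/(4π×15.4) = 0.001592 K/W
R_evacuated perlite = (1/0.265 − 1/0.286)/(4π×0.00178) = 12.39 K/W
R_outer film = 1/(h·4πr_o²) = 1/(22.9×4π×0.286²) = 0.04248 K/W
R_total = 12.43 K/W
Q = ΔT/R_total = 194/12.43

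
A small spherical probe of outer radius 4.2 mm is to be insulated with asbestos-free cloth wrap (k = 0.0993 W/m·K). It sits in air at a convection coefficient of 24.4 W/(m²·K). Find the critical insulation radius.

r_cr ≈ 8.14 mm

For a sphere r_cr = 2k/h = 2×0.0993/24.4
r_cr = 8.14 mm; since the bare radius (4.2 mm) is below r_cr, adding a thin layer of insulation will *increase* heat loss.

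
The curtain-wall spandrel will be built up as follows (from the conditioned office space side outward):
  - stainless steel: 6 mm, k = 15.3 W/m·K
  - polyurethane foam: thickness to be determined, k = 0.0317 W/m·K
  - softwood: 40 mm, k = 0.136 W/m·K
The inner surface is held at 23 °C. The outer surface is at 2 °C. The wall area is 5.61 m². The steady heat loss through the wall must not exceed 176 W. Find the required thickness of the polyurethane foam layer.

Series thermal resistances:
R_stainless steel = L/(kA) = 0.006/(15.3×5.61) = 6.99×10^-5 K/W
R_softwood = L/(kA) = 0.04/(0.136×5.61) = 0.05243 K/W
Sum of the known resistances R_other = 0.0525 K/W
Required total resistance R_tot = ΔT/Q_allow = 21/176 = 0.1193 K/W
R_polyurethane foam = R_tot − R_other = 0.06682 K/W
L = R·k·A = 0.06682×0.0317×5.61

L ≈ 11.9 mm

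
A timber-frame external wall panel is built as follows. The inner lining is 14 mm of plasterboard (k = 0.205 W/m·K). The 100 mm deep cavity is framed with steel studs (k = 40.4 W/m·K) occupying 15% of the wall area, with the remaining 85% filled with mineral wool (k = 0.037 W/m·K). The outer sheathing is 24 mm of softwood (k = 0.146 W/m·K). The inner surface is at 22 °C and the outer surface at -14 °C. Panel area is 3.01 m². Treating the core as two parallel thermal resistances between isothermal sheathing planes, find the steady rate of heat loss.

Q ≈ 435 W

Sheathing layers in series; stud and cavity paths in parallel between them.
R_inner = 0.014/(0.205×3.01) = 0.02269 K/W
R_stud  = 0.1/(40.4×0.15×3.01) = 0.005482 K/W
R_cav   = 0.1/(0.037×0.85×3.01) = 1.056 K/W
1/R_core = 1/R_stud + 1/R_cav → R_core = 0.005454 K/W
R_outer = 0.024/(0.146×3.01) = 0.05461 K/W
R_total = 0.08276 K/W
Q = ΔT/R_total = 36/0.08276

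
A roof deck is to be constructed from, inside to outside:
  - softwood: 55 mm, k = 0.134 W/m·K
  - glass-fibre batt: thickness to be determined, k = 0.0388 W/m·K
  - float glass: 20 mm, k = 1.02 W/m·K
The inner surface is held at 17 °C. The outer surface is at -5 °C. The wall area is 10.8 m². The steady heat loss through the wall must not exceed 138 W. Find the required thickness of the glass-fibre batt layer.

L ≈ 50.1 mm

Thermal resistances in series:
R_softwood = L/(kA) = 0.055/(0.134×10.8) = 0.038 K/W
R_float glass = L/(kA) = 0.02/(1.02×10.8) = 0.001816 K/W
Sum of the known resistances R_other = 0.03982 K/W
Required total resistance R_tot = ΔT/Q_allow = 22/138 = 0.1594 K/W
R_glass-fibre batt = R_tot − R_other = 0.1196 K/W
L = R·k·A = 0.1196×0.0388×10.8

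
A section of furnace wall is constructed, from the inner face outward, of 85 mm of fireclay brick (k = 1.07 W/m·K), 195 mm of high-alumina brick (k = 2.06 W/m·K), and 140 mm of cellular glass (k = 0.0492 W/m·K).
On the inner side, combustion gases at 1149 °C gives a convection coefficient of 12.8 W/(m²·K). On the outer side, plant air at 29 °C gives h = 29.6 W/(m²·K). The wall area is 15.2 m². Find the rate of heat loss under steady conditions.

Q ≈ 5440 W

Model the wall as resistances in series:
R_inner film = 1/(h_i·A) = 1/(12.8×15.2) = 0.00514 K/W
R_fireclay brick = L/(kA) = 0.085/(1.07×15.2) = 0.005226 K/W
R_high-alumina brick = L/(kA) = 0.195/(2.06×15.2) = 0.006228 K/W
R_cellular glass = L/(kA) = 0.14/(0.0492×15.2) = 0.1872 K/W
R_outer film = 1/(h_o·A) = 1/(29.6×15.2) = 0.002223 K/W
R_total = 0.206 K/W
Q = ΔT / R_total = 1120 / 0.206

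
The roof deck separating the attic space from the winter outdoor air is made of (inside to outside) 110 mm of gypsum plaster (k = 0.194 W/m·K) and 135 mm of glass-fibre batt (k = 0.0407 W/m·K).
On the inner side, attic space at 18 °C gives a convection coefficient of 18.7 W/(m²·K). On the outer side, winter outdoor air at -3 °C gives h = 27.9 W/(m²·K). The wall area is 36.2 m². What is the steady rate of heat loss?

Q ≈ 191 W

Using the resistance-network approach (series):
R_inner film = 1/(h_i·A) = 1/(18.7×36.2) = 0.001477 K/W
R_gypsum plaster = L/(kA) = 0.11/(0.194×36.2) = 0.01566 K/W
R_glass-fibre batt = L/(kA) = 0.135/(0.0407×36.2) = 0.09163 K/W
R_outer film = 1/(h_o·A) = 1/(27.9×36.2) = 9.901×10^-4 K/W
R_total = 0.1098 K/W
Q = ΔT / R_total = 21 / 0.1098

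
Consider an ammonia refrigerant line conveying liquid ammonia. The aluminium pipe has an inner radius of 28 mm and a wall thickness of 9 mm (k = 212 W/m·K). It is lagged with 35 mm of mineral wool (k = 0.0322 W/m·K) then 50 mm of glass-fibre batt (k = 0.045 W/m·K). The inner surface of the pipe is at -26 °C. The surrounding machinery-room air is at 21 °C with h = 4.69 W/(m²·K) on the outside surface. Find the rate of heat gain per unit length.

q′ ≈ 8.65 W/m

Per-layer cylindrical resistances, series-summed:
R_aluminium pipe wall = ln(37/28)/(2π×212×1) = 2.092×10^-4 K/W
R_mineral wool = ln(72/37)/(2π×0.0322×1) = 3.291 K/W
R_glass-fibre batt = ln(122/72)/(2π×0.045×1) = 1.865 K/W
R_outer film = 1/(h_o·2πr_oL) = 1/(4.69×2π×0.122×1) = 0.2782 K/W
R_total = 5.434 K/W
Q = ΔT/R_total = 47/5.434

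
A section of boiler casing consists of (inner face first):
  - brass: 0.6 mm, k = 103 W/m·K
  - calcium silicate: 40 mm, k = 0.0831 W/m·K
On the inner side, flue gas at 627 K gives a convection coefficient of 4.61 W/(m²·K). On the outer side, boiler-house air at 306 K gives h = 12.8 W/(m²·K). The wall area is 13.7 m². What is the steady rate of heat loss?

Thermal resistances in series:
R_inner film = 1/(h_i·A) = 1/(4.61×13.7) = 0.01583 K/W
R_brass = L/(kA) = 0.0006/(103×13.7) = 4.252×10^-7 K/W
R_calcium silicate = L/(kA) = 0.04/(0.0831×13.7) = 0.03513 K/W
R_outer film = 1/(h_o·A) = 1/(12.8×13.7) = 0.005703 K/W
R_total = 0.05667 K/W
Q = ΔT / R_total = 321 / 0.05667

Q ≈ 5660 W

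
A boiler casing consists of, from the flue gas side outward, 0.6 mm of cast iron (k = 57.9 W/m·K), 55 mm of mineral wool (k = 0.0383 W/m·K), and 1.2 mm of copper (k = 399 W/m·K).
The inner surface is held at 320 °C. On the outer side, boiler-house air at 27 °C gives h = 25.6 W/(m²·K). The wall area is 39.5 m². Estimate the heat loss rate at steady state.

Model the wall as resistances in series:
R_cast iron = L/(kA) = 0.0006/(57.9×39.5) = 2.623×10^-7 K/W
R_mineral wool = L/(kA) = 0.055/(0.0383×39.5) = 0.03636 K/W
R_copper = L/(kA) = 0.0012/(399×39.5) = 7.614×10^-8 K/W
R_outer film = 1/(h_o·A) = 1/(25.6×39.5) = 9.889×10^-4 K/W
R_total = 0.03734 K/W
Q = ΔT / R_total = 293 / 0.03734

Q ≈ 7850 W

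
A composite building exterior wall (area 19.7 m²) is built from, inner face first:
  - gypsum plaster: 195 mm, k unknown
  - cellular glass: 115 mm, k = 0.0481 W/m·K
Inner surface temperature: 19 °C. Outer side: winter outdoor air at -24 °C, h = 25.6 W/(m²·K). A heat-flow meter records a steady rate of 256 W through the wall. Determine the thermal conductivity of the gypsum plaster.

Using the resistance-network approach (series):
R_cellular glass = L/(kA) = 0.115/(0.0481×19.7) = 0.1214 K/W
R_outer film = 1/(h_o·A) = 1/(25.6×19.7) = 0.001983 K/W
Sum of known resistances R_other = 0.1233 K/W
Total R = ΔT/Q = 43/256 = 0.168 K/W
R_gypsum plaster = R_total − R_other = 0.04462 K/W
k = L/(R·A) = 0.195/(0.04462×19.7)

k ≈ 0.222 W/(m·K)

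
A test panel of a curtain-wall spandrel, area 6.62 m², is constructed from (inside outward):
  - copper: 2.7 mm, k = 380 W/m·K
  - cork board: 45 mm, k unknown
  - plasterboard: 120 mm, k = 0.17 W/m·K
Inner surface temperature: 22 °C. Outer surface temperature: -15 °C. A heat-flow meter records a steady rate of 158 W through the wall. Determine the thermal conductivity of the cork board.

Series thermal resistances:
R_copper = L/(kA) = 0.0027/(380×6.62) = 1.073×10^-6 K/W
R_plasterboard = L/(kA) = 0.12/(0.17×6.62) = 0.1066 K/W
Sum of known resistances R_other = 0.1066 K/W
Total R = ΔT/Q = 37/158 = 0.2342 K/W
R_cork board = R_total − R_other = 0.1275 K/W
k = L/(R·A) = 0.045/(0.1275×6.62)

k ≈ 0.0533 W/(m·K)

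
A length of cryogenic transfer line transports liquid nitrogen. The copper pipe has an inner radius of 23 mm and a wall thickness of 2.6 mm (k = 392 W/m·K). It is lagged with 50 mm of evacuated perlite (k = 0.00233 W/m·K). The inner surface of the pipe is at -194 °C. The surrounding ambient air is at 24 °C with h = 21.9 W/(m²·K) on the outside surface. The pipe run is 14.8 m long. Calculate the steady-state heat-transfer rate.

Q ≈ 43.6 W

Treating each annulus and film as a series resistance:
R_copper pipe wall = ln(25.6/23)/(2π×392×14.8) = 2.938×10^-6 K/W
R_evacuated perlite = ln(75.6/25.6)/(2π×0.00233×14.8) = 4.998 K/W
R_outer film = 1/(h_o·2πr_oL) = 1/(21.9×2π×0.0756×14.8) = 0.006495 K/W
R_total = 5.004 K/W
Q = ΔT/R_total = 218/5.004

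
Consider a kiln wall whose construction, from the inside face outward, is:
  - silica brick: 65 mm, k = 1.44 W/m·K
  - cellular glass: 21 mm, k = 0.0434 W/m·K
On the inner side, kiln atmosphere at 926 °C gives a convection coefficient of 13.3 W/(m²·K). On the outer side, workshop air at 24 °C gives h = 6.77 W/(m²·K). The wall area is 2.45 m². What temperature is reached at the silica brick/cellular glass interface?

Thermal resistances in series:
R_inner film = 1/(h_i·A) = 1/(13.3×2.45) = 0.03069 K/W
R_silica brick = L/(kA) = 0.065/(1.44×2.45) = 0.01842 K/W
R_cellular glass = L/(kA) = 0.021/(0.0434×2.45) = 0.1975 K/W
R_outer film = 1/(h_o·A) = 1/(6.77×2.45) = 0.06029 K/W
R_total = 0.3069 K/W;  Q = ΔT/R_total = 902/0.3069 = 2939 W
T_interface = T_inner − Q·ΣR(inner→interface) = 926 − 2940×0.04911

T ≈ 782 °C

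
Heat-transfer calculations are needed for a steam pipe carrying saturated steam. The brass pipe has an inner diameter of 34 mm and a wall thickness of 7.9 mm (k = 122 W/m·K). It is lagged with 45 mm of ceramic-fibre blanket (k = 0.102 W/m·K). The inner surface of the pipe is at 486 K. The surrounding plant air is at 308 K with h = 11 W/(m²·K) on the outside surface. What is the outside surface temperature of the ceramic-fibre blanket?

T ≈ 328 K

For a radial system each layer contributes R = ln(r_out/r_in)/(2πkL); films add R = 1/(hA).
R_brass pipe wall = ln(24.9/17)/(2π×122×1) = 4.979×10^-4 K/W
R_ceramic-fibre blanket = ln(69.9/24.9)/(2π×0.102×1) = 1.611 K/W
R_outer film = 1/(h_o·2πr_oL) = 1/(11×2π×0.0699×1) = 0.207 K/W
R_total = 1.818 K/W
Q = ΔT/R_total = 178/1.818
Q = 97.9 W/m
T_interface = T_inner − Q·ΣR(inner→interface) = 486 − 97.9×1.611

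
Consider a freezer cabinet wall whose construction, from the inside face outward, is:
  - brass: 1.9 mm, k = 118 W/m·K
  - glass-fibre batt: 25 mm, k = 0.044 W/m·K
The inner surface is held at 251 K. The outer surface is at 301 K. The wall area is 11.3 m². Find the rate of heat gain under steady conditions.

Q ≈ 994 W

Using the resistance-network approach (series):
R_brass = L/(kA) = 0.0019/(118×11.3) = 1.425×10^-6 K/W
R_glass-fibre batt = L/(kA) = 0.025/(0.044×11.3) = 0.05028 K/W
R_total = 0.05028 K/W
Q = ΔT / R_total = 50 / 0.05028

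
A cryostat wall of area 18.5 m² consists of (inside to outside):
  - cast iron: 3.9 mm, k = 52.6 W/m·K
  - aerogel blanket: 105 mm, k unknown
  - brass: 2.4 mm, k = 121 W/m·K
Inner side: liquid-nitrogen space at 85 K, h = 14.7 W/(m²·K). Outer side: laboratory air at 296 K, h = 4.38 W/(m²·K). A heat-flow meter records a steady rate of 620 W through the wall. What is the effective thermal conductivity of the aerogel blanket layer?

Thermal resistances in series:
R_inner film = 1/(h_i·A) = 1/(14.7×18.5) = 0.003677 K/W
R_cast iron = L/(kA) = 0.0039/(52.6×18.5) = 4.008×10^-6 K/W
R_brass = L/(kA) = 0.0024/(121×18.5) = 1.072×10^-6 K/W
R_outer film = 1/(h_o·A) = 1/(4.38×18.5) = 0.01234 K/W
Sum of known resistances R_other = 0.01602 K/W
Total R = ΔT/Q = 211/620 = 0.3403 K/W
R_aerogel blanket = R_total − R_other = 0.3243 K/W
k = L/(R·A) = 0.105/(0.3243×18.5)

k ≈ 0.0175 W/(m·K)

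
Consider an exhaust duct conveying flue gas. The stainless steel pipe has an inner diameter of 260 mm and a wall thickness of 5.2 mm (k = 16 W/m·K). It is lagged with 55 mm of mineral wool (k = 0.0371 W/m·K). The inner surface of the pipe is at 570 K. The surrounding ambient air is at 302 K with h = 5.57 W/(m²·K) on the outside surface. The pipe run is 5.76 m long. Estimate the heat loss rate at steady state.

Q ≈ 956 W

Per-layer cylindrical resistances, series-summed:
R_stainless steel pipe wall = ln(135.2/130)/(2π×16×5.76) = 6.773×10^-5 K/W
R_mineral wool = ln(190.2/135.2)/(2π×0.0371×5.76) = 0.2542 K/W
R_outer film = 1/(h_o·2πr_oL) = 1/(5.57×2π×0.1902×5.76) = 0.02608 K/W
R_total = 0.2804 K/W
Q = ΔT/R_total = 268/0.2804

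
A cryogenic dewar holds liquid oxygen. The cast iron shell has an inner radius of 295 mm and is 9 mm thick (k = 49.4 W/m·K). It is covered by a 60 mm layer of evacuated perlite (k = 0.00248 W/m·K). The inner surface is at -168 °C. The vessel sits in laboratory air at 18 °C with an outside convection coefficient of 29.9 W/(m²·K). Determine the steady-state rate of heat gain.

Q ≈ 10.7 W

Radial (spherical) resistances in series:
R_cast iron shell = (1/0.295 − 1/0.304)/(4π×49.4) = 1.617×10^-4 K/W
R_evacuated perlite = (1/0.304 − 1/0.364)/(4π×0.00248) = 17.4 K/W
R_outer film = 1/(h·4πr_o²) = 1/(29.9×4π×0.364²) = 0.02009 K/W
R_total = 17.42 K/W
Q = ΔT/R_total = 186/17.42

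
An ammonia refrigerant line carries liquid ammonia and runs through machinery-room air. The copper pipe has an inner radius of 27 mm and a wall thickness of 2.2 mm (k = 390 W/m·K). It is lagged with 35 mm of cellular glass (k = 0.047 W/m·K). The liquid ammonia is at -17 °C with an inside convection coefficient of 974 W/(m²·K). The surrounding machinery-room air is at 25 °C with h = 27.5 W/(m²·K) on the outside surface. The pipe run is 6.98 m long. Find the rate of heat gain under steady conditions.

Q ≈ 106 W

Cylindrical conduction, so R = ln(r₂/r₁)/(2πkL) per layer, in series:
R_inner film = 1/(h_i·2πr₁L) = 1/(974×2π×0.027×6.98) = 8.67×10^-4 K/W
R_copper pipe wall = ln(29.2/27)/(2π×390×6.98) = 4.58×10^-6 K/W
R_cellular glass = ln(64.2/29.2)/(2π×0.047×6.98) = 0.3822 K/W
R_outer film = 1/(h_o·2πr_oL) = 1/(27.5×2π×0.0642×6.98) = 0.01292 K/W
R_total = 0.396 K/W
Q = ΔT/R_total = 42/0.396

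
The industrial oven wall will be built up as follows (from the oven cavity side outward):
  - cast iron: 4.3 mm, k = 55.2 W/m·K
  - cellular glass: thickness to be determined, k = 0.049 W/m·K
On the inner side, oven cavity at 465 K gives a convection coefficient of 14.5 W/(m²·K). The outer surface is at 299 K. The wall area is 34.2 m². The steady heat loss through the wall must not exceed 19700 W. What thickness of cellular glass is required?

L ≈ 10.7 mm

Series thermal resistances:
R_inner film = 1/(h_i·A) = 1/(14.5×34.2) = 0.002017 K/W
R_cast iron = L/(kA) = 0.0043/(55.2×34.2) = 2.278×10^-6 K/W
Sum of the known resistances R_other = 0.002019 K/W
Required total resistance R_tot = ΔT/Q_allow = 166/19700 = 0.008426 K/W
R_cellular glass = R_tot − R_other = 0.006408 K/W
L = R·k·A = 0.006408×0.049×34.2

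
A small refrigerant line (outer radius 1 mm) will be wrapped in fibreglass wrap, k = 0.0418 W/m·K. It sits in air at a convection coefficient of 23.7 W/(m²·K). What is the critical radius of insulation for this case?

r_cr ≈ 1.76 mm

For a cylinder r_cr = k/h = 0.0418/23.7
r_cr = 1.76 mm; since the bare radius (1 mm) is below r_cr, adding a thin layer of insulation will *increase* heat loss.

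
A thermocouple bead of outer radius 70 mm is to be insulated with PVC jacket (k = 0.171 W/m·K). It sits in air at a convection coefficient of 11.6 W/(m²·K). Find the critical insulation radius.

r_cr ≈ 29.5 mm

For a sphere r_cr = 2k/h = 2×0.171/11.6
r_cr = 29.5 mm; since the bare radius (70 mm) is above r_cr, any added insulation will reduce heat loss.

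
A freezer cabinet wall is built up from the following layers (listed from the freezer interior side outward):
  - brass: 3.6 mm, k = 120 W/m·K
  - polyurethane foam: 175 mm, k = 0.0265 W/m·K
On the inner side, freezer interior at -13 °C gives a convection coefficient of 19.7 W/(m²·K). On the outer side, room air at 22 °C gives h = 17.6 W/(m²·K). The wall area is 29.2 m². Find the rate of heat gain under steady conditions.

Model the wall as resistances in series:
R_inner film = 1/(h_i·A) = 1/(19.7×29.2) = 0.001738 K/W
R_brass = L/(kA) = 0.0036/(120×29.2) = 1.027×10^-6 K/W
R_polyurethane foam = L/(kA) = 0.175/(0.0265×29.2) = 0.2262 K/W
R_outer film = 1/(h_o·A) = 1/(17.6×29.2) = 0.001946 K/W
R_total = 0.2298 K/W
Q = ΔT / R_total = 35 / 0.2298

Q ≈ 152 W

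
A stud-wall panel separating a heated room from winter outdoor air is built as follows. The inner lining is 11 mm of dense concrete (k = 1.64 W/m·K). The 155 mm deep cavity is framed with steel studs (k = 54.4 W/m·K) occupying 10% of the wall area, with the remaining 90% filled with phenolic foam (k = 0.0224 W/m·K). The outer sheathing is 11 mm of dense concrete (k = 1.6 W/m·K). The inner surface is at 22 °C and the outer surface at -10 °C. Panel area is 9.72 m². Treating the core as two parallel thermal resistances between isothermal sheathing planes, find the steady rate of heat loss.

Q ≈ 7410 W

Sheathing layers in series; stud and cavity paths in parallel between them.
R_inner = 0.011/(1.64×9.72) = 6.901×10^-4 K/W
R_stud  = 0.155/(54.4×0.1×9.72) = 0.002931 K/W
R_cav   = 0.155/(0.0224×0.9×9.72) = 0.791 K/W
1/R_core = 1/R_stud + 1/R_cav → R_core = 0.002921 K/W
R_outer = 0.011/(1.6×9.72) = 7.073×10^-4 K/W
R_total = 0.004318 K/W
Q = ΔT/R_total = 32/0.004318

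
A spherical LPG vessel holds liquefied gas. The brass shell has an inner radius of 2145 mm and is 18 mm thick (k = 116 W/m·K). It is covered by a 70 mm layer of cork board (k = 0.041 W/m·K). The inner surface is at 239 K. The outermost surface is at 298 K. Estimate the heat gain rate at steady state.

Q ≈ 2100 W

Radial (spherical) resistances in series:
R_brass shell = (1/2.145 − 1/2.163)/(4π×116) = 2.661×10^-6 K/W
R_cork board = (1/2.163 − 1/2.233)/(4π×0.041) = 0.02813 K/W
R_total = 0.02813 K/W
Q = ΔT/R_total = 59/0.02813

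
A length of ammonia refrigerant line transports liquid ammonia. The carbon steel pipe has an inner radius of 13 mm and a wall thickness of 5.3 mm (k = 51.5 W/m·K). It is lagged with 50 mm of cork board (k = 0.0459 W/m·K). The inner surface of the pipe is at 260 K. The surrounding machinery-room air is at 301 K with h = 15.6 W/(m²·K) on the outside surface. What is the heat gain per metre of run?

q′ ≈ 8.69 W/m

Per-layer cylindrical resistances, series-summed:
R_carbon steel pipe wall = ln(18.3/13)/(2π×51.5×1) = 0.001057 K/W
R_cork board = ln(68.3/18.3)/(2π×0.0459×1) = 4.567 K/W
R_outer film = 1/(h_o·2πr_oL) = 1/(15.6×2π×0.0683×1) = 0.1494 K/W
R_total = 4.717 K/W
Q = ΔT/R_total = 41/4.717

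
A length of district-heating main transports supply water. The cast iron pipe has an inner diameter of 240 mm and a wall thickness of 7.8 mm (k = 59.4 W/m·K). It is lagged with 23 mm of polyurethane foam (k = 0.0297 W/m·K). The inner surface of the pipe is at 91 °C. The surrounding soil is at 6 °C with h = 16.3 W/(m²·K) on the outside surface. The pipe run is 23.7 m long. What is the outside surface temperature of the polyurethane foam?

T ≈ 11.8 °C

Treating each annulus and film as a series resistance:
R_cast iron pipe wall = ln(127.8/120)/(2π×59.4×23.7) = 7.12×10^-6 K/W
R_polyurethane foam = ln(150.8/127.8)/(2π×0.0297×23.7) = 0.03742 K/W
R_outer film = 1/(h_o·2πr_oL) = 1/(16.3×2π×0.1508×23.7) = 0.002732 K/W
R_total = 0.04016 K/W
Q = ΔT/R_total = 85/0.04016
Q = 2120 W
T_interface = T_inner − Q·ΣR(inner→interface) = 91 − 2120×0.03743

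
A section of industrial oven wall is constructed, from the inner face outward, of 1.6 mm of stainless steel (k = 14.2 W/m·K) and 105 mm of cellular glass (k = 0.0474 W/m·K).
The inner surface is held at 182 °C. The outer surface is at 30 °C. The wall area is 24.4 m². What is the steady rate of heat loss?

Model the wall as resistances in series:
R_stainless steel = L/(kA) = 0.0016/(14.2×24.4) = 4.618×10^-6 K/W
R_cellular glass = L/(kA) = 0.105/(0.0474×24.4) = 0.09079 K/W
R_total = 0.09079 K/W
Q = ΔT / R_total = 152 / 0.09079

Q ≈ 1670 W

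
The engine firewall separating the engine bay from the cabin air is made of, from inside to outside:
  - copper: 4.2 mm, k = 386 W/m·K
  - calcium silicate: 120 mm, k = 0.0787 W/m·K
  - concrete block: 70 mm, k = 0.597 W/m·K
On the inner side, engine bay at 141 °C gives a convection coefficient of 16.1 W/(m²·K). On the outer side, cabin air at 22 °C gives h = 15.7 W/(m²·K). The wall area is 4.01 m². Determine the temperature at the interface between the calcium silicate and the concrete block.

Series thermal resistances:
R_inner film = 1/(h_i·A) = 1/(16.1×4.01) = 0.01549 K/W
R_copper = L/(kA) = 0.0042/(386×4.01) = 2.713×10^-6 K/W
R_calcium silicate = L/(kA) = 0.12/(0.0787×4.01) = 0.3802 K/W
R_concrete block = L/(kA) = 0.07/(0.597×4.01) = 0.02924 K/W
R_outer film = 1/(h_o·A) = 1/(15.7×4.01) = 0.01588 K/W
R_total = 0.4409 K/W;  Q = ΔT/R_total = 119/0.4409 = 269.9 W
T_interface = T_inner − Q·ΣR(inner→interface) = 141 − 270×0.3957

T ≈ 34.2 °C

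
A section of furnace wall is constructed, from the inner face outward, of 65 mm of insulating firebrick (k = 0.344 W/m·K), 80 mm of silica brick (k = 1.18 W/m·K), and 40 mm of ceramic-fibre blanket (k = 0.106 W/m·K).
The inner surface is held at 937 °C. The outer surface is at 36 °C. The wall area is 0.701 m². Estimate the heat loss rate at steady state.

Q ≈ 996 W

Using the resistance-network approach (series):
R_insulating firebrick = L/(kA) = 0.065/(0.344×0.701) = 0.2695 K/W
R_silica brick = L/(kA) = 0.08/(1.18×0.701) = 0.09671 K/W
R_ceramic-fibre blanket = L/(kA) = 0.04/(0.106×0.701) = 0.5383 K/W
R_total = 0.9046 K/W
Q = ΔT / R_total = 901 / 0.9046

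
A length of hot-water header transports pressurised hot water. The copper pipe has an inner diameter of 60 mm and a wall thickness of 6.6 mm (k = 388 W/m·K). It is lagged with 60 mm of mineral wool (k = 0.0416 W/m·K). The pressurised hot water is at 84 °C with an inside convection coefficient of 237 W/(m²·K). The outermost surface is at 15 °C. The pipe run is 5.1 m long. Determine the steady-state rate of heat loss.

For a radial system each layer contributes R = ln(r_out/r_in)/(2πkL); films add R = 1/(hA).
R_inner film = 1/(h_i·2πr₁L) = 1/(237×2π×0.03×5.1) = 0.004389 K/W
R_copper pipe wall = ln(36.6/30)/(2π×388×5.1) = 1.599×10^-5 K/W
R_mineral wool = ln(96.6/36.6)/(2π×0.0416×5.1) = 0.7281 K/W
R_total = 0.7325 K/W
Q = ΔT/R_total = 69/0.7325

Q ≈ 94.2 W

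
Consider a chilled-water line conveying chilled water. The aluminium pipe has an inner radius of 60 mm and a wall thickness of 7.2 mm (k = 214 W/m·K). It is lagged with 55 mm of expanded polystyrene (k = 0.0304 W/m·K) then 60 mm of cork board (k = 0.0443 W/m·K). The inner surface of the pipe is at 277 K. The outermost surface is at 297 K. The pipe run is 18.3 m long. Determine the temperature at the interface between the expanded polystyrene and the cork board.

Treating each annulus and film as a series resistance:
R_aluminium pipe wall = ln(67.2/60)/(2π×214×18.3) = 4.606×10^-6 K/W
R_expanded polystyrene = ln(122.2/67.2)/(2π×0.0304×18.3) = 0.1711 K/W
R_cork board = ln(182.2/122.2)/(2π×0.0443×18.3) = 0.07842 K/W
R_total = 0.2495 K/W
Q = ΔT/R_total = 20/0.2495
Q = 80.2 W
T_interface = T_inner + Q·ΣR(inner→interface) = 277 + 80.2×0.1711

T ≈ 291 K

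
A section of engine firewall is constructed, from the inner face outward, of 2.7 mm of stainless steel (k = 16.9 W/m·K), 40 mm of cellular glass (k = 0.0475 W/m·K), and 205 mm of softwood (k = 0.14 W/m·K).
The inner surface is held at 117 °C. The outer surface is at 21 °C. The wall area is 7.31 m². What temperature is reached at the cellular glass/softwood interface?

Thermal resistances in series:
R_stainless steel = L/(kA) = 0.0027/(16.9×7.31) = 2.186×10^-5 K/W
R_cellular glass = L/(kA) = 0.04/(0.0475×7.31) = 0.1152 K/W
R_softwood = L/(kA) = 0.205/(0.14×7.31) = 0.2003 K/W
R_total = 0.3155 K/W;  Q = ΔT/R_total = 96/0.3155 = 304.2 W
T_interface = T_inner − Q·ΣR(inner→interface) = 117 − 304×0.1152

T ≈ 81.9 °C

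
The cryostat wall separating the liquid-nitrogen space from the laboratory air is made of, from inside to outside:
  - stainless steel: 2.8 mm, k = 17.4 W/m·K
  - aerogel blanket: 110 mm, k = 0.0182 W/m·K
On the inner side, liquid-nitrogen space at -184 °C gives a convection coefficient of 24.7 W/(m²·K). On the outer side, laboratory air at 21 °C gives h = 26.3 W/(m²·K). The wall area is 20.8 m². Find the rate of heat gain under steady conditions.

Treating each layer as a thermal resistance in series:
R_inner film = 1/(h_i·A) = 1/(24.7×20.8) = 0.001946 K/W
R_stainless steel = L/(kA) = 0.0028/(17.4×20.8) = 7.737×10^-6 K/W
R_aerogel blanket = L/(kA) = 0.11/(0.0182×20.8) = 0.2906 K/W
R_outer film = 1/(h_o·A) = 1/(26.3×20.8) = 0.001828 K/W
R_total = 0.2944 K/W
Q = ΔT / R_total = 205 / 0.2944

Q ≈ 696 W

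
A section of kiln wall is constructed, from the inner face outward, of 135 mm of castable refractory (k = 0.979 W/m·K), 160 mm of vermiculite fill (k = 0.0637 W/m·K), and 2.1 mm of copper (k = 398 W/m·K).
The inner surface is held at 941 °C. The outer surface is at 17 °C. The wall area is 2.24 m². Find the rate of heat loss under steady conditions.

Thermal resistances in series:
R_castable refractory = L/(kA) = 0.135/(0.979×2.24) = 0.06156 K/W
R_vermiculite fill = L/(kA) = 0.16/(0.0637×2.24) = 1.121 K/W
R_copper = L/(kA) = 0.0021/(398×2.24) = 2.356×10^-6 K/W
R_total = 1.183 K/W
Q = ΔT / R_total = 924 / 1.183

Q ≈ 781 W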